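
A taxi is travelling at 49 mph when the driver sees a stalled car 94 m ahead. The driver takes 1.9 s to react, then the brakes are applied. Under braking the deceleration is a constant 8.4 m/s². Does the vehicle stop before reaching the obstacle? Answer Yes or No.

49 mph × 0.44704 = 21.9050 m/s.
Reaction distance = 21.9050 × 1.9 = 41.620 m.
Braking distance = v²/(2a) = 479.829 / 16.800 = 28.561 m.
Total stopping distance = 41.620 + 28.561 = 70.181 m, vs 94 m available — it stops with 94 − 70.181 = 23.819 m to spare.

Yes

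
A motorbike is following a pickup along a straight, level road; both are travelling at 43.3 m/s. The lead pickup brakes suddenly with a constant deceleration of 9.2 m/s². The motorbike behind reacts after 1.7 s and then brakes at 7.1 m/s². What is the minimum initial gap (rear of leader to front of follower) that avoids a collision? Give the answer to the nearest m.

Leader travels v²/(2a_L) = 1874.890 / 18.400 = 101.896 m before stopping.
Follower covers v·t_r = 43.3000 × 1.7 = 73.610 m while reacting, then v²/(2a_F) = 1874.890 / 14.200 = 132.035 m while braking, for a total of 73.610 + 132.035 = 205.645 m.
Since a_F ≤ a_L and the follower starts braking later, the follower is never slower than the leader, so the closest approach is when both have stopped.
Minimum gap = 205.645 − 101.896 = 103.749 m.

Minimum gap ≈ 104 m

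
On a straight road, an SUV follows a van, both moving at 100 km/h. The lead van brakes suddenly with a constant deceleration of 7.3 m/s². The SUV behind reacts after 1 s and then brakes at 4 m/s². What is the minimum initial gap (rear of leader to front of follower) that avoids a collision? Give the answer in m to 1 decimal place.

100 km/h ÷ 3.6 = 27.7778 m/s.
Leader travels v²/(2a_L) = 771.606 / 14.600 = 52.850 m before stopping.
Follower covers v·t_r = 27.7778 × 1 = 27.778 m while reacting, then v²/(2a_F) = 771.606 / 8.000 = 96.451 m while braking, for a total of 27.778 + 96.451 = 124.229 m.
Since a_F ≤ a_L and the follower starts braking later, the follower is never slower than the leader, so the closest approach is when both have stopped.
Minimum gap = 124.229 − 52.850 = 71.379 m.

Minimum gap ≈ 71.4 m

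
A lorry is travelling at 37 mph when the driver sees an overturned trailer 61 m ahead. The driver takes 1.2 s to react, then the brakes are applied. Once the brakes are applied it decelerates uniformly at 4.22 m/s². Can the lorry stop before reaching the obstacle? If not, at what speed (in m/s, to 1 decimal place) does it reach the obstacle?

37 mph × 0.44704 = 16.5405 m/s.
Reaction distance = 16.5405 × 1.2 = 19.849 m.
Braking distance = v²/(2a) = 273.588 / 8.440 = 32.416 m.
Total stopping distance = 19.849 + 32.416 = 52.265 m, vs 61 m available — it stops with 61 − 52.265 = 8.735 m to spare.

Yes — it stops about 8.7 m short of the obstacle, so it never reaches it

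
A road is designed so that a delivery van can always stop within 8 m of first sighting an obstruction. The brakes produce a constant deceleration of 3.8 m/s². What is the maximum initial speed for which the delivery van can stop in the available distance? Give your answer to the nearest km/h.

Maximum speed ≈ 28 km/h

v²/(2a) = d ⇒ v = √(2 × 3.800 × 8) = √60.80 = 7.7974 m/s.
7.7974 m/s × 3.6 = 28.071 km/h.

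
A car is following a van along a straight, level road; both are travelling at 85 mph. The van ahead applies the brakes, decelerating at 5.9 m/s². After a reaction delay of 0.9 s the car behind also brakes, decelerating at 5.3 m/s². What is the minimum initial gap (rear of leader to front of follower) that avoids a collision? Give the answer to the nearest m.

85 mph × 0.44704 = 37.9984 m/s.
Leader travels v²/(2a_L) = 1443.878 / 11.800 = 122.363 m before stopping.
Follower covers v·t_r = 37.9984 × 0.9 = 34.199 m while reacting, then v²/(2a_F) = 1443.878 / 10.600 = 136.215 m while braking, for a total of 34.199 + 136.215 = 170.414 m.
Since a_F ≤ a_L and the follower starts braking later, the follower is never slower than the leader, so the closest approach is when both have stopped.
Minimum gap = 170.414 − 122.363 = 48.051 m.

Minimum gap ≈ 48 m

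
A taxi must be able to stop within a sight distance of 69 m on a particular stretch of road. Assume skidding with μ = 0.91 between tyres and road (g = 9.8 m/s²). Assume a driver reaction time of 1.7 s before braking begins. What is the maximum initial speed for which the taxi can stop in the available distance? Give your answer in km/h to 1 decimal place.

a = μg = 0.91 × 9.8 = 8.918 m/s².
Stopping distance: v·t_r + v²/(2a) = 69 with t_r = 1.7 s and a = 8.918 m/s².
So v² + 30.321 v − 1230.68 = 0.
Positive root: v = −a·t_r + √((a·t_r)² + 2a·d) = −15.161 + √(229.856 + 1230.68) = 23.0560 m/s.
23.0560 m/s × 3.6 = 83.002 km/h.

Maximum speed ≈ 83.0 km/h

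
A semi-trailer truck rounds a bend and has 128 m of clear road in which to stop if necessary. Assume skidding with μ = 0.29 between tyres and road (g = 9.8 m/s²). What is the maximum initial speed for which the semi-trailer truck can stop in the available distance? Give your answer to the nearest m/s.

Maximum speed ≈ 27 m/s

a = μg = 0.29 × 9.8 = 2.842 m/s².
v²/(2a) = d ⇒ v = √(2 × 2.842 × 128) = √727.55 = 26.9731 m/s.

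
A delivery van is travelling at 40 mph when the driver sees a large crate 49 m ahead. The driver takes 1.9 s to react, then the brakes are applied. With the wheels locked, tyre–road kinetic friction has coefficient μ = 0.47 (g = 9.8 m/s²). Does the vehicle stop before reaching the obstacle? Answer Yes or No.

40 mph × 0.44704 = 17.8816 m/s.
a = μg = 0.47 × 9.8 = 4.606 m/s².
Reaction distance = 17.8816 × 1.9 = 33.975 m.
Braking distance = v²/(2a) = 319.752 / 9.212 = 34.710 m.
Total stopping distance = 33.975 + 34.710 = 68.685 m, vs 49 m available — it cannot stop in time and overshoots by 68.685 − 49 = 19.685 m.

No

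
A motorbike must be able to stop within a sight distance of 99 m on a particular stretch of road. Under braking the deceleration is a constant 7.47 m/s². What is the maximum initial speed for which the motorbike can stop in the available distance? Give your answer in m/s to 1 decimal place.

Maximum speed ≈ 38.5 m/s

v²/(2a) = d ⇒ v = √(2 × 7.470 × 99) = √1479.06 = 38.4585 m/s.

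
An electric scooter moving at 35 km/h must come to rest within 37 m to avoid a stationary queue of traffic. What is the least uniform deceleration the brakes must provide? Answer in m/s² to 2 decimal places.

35 km/h ÷ 3.6 = 9.7222 m/s.
v² = 2a·d ⇒ a = v²/(2d) = 9.7222² / (2 × 37.000) = 94.521 / 74.000 = 1.2773 m/s².

Required deceleration ≈ 1.28 m/s²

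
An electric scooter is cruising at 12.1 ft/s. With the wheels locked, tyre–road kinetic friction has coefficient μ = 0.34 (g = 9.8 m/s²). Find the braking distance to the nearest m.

12.1 ft/s × 0.3048 = 3.6881 m/s.
a = μg = 0.34 × 9.8 = 3.332 m/s².
Braking distance = v²/(2a) = 3.6881² / (2 × 3.332) = 13.602 / 6.664 = 2.041 m.

Braking distance ≈ 2 m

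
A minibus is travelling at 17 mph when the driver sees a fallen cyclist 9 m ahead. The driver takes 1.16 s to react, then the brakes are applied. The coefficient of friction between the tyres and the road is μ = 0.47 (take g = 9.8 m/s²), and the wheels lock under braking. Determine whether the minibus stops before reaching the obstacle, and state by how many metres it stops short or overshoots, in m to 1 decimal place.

No — it overshoots by 6.1 m

17 mph × 0.44704 = 7.5997 m/s.
a = μg = 0.47 × 9.8 = 4.606 m/s².
Reaction distance = 7.5997 × 1.16 = 8.816 m.
Braking distance = v²/(2a) = 57.755 / 9.212 = 6.270 m.
Total stopping distance = 8.816 + 6.270 = 15.086 m, vs 9 m available — it cannot stop in time and overshoots by 15.086 − 9 = 6.086 m.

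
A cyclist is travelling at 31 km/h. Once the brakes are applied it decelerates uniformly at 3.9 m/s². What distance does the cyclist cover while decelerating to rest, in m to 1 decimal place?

31 km/h ÷ 3.6 = 8.6111 m/s.
Braking distance = v²/(2a) = 8.6111² / (2 × 3.900) = 74.151 / 7.800 = 9.507 m.

Braking distance ≈ 9.5 m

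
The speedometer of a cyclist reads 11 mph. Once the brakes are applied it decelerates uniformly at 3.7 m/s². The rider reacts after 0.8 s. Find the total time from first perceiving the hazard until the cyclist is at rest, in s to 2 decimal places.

Total time ≈ 2.13 s

11 mph × 0.44704 = 4.9174 m/s.
Braking time = v/a = 4.9174 / 3.700 = 1.329 s.
Total = 0.8 + 1.329 = 2.129 s.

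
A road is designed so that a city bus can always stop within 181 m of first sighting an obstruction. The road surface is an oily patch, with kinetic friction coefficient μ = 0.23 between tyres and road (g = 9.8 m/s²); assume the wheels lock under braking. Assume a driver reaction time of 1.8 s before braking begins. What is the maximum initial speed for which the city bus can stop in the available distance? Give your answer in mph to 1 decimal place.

Maximum speed ≈ 55.5 mph

a = μg = 0.23 × 9.8 = 2.254 m/s².
Stopping distance: v·t_r + v²/(2a) = 181 with t_r = 1.8 s and a = 2.254 m/s².
So v² + 8.114 v − 815.95 = 0.
Positive root: v = −a·t_r + √((a·t_r)² + 2a·d) = −4.057 + √(16.459 + 815.95) = 24.7945 m/s.
24.7945 m/s ÷ 0.44704 = 55.464 mph.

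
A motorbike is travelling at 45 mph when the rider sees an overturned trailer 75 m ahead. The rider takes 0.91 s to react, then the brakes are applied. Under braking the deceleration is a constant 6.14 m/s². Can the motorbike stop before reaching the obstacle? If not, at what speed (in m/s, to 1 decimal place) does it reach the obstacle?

45 mph × 0.44704 = 20.1168 m/s.
Reaction distance = 20.1168 × 0.91 = 18.306 m.
Braking distance = v²/(2a) = 404.686 / 12.280 = 32.955 m.
Total stopping distance = 18.306 + 32.955 = 51.261 m, vs 75 m available — it stops with 75 − 51.261 = 23.739 m to spare.

Yes — it stops about 23.7 m short of the obstacle, so it never reaches it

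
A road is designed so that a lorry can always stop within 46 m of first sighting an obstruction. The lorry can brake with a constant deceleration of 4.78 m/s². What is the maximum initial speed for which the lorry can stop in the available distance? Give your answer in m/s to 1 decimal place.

v²/(2a) = d ⇒ v = √(2 × 4.780 × 46) = √439.76 = 20.9705 m/s.

Maximum speed ≈ 21.0 m/s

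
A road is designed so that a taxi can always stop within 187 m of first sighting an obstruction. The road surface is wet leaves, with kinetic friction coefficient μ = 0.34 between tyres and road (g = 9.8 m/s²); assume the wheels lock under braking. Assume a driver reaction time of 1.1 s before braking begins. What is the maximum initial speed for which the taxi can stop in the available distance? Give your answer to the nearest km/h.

Maximum speed ≈ 115 km/h

a = μg = 0.34 × 9.8 = 3.332 m/s².
Stopping distance: v·t_r + v²/(2a) = 187 with t_r = 1.1 s and a = 3.332 m/s².
So v² + 7.330 v − 1246.17 = 0.
Positive root: v = −a·t_r + √((a·t_r)² + 2a·d) = −3.665 + √(13.432 + 1246.17) = 31.8259 m/s.
31.8259 m/s × 3.6 = 114.573 km/h.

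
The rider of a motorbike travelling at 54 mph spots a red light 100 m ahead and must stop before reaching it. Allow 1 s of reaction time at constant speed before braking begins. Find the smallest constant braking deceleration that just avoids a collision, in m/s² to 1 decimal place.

54 mph × 0.44704 = 24.1402 m/s.
Distance covered during reaction = 24.1402 × 1 = 24.140 m.
Distance available for braking: 100 − 24.140 = 75.860 m.
v² = 2a·d ⇒ a = v²/(2d) = 24.1402² / (2 × 75.860) = 582.749 / 151.720 = 3.8410 m/s².

Required deceleration ≈ 3.8 m/s²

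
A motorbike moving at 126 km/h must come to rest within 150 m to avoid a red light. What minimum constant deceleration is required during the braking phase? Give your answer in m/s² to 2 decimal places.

Required deceleration ≈ 4.08 m/s²

126 km/h ÷ 3.6 = 35.0000 m/s.
v² = 2a·d ⇒ a = v²/(2d) = 35.0000² / (2 × 150.000) = 1225.000 / 300.000 = 4.0833 m/s².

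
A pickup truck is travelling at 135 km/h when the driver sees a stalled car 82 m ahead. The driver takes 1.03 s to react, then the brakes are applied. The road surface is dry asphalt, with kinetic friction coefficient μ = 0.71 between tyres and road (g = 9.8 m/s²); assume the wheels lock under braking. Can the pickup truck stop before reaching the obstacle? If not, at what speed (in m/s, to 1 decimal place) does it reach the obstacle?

No — it strikes the obstacle at 28.3 m/s

135 km/h ÷ 3.6 = 37.5000 m/s.
a = μg = 0.71 × 9.8 = 6.958 m/s².
Reaction distance = 37.5000 × 1.03 = 38.625 m.
Braking distance needed to stop: v²/(2a) = 1406.250 / 13.916 = 101.053 m, so total needed = 38.625 + 101.053 = 139.678 m > 82 m — it cannot stop.
Distance remaining when braking begins: 82 − 38.625 = 43.375 m.
v² = v₀² − 2a·d = 1406.250 − 2 × 6.958 × 43.375 = 802.644 m²/s².
v = √802.644 = 28.331 m/s.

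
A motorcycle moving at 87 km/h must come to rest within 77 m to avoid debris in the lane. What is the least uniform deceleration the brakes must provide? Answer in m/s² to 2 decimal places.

87 km/h ÷ 3.6 = 24.1667 m/s.
v² = 2a·d ⇒ a = v²/(2d) = 24.1667² / (2 × 77.000) = 584.029 / 154.000 = 3.7924 m/s².

Required deceleration ≈ 3.79 m/s²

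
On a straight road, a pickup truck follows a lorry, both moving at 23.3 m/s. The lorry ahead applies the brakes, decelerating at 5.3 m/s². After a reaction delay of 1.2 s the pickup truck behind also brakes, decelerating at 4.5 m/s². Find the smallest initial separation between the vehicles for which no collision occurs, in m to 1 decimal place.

Minimum gap ≈ 37.1 m

Leader travels v²/(2a_L) = 542.890 / 10.600 = 51.216 m before stopping.
Follower covers v·t_r = 23.3000 × 1.2 = 27.960 m while reacting, then v²/(2a_F) = 542.890 / 9.000 = 60.321 m while braking, for a total of 27.960 + 60.321 = 88.281 m.
Since a_F ≤ a_L and the follower starts braking later, the follower is never slower than the leader, so the closest approach is when both have stopped.
Minimum gap = 88.281 − 51.216 = 37.065 m.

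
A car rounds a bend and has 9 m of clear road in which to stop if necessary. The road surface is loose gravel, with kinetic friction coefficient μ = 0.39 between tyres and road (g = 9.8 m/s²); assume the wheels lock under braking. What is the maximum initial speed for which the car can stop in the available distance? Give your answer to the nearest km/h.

a = μg = 0.39 × 9.8 = 3.822 m/s².
v²/(2a) = d ⇒ v = √(2 × 3.822 × 9) = √68.80 = 8.2946 m/s.
8.2946 m/s × 3.6 = 29.861 km/h.

Maximum speed ≈ 30 km/h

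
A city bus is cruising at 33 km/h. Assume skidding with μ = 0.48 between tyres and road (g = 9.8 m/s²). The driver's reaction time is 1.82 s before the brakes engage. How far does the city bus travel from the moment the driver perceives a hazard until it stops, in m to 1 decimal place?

33 km/h ÷ 3.6 = 9.1667 m/s.
a = μg = 0.48 × 9.8 = 4.704 m/s².
Reaction distance = v·t_r = 9.1667 × 1.82 = 16.683 m.
Braking distance = v²/(2a) = 9.1667² / (2 × 4.704) = 84.028 / 9.408 = 8.932 m.
Total = 16.683 + 8.932 = 25.615 m.

Total stopping distance ≈ 25.6 m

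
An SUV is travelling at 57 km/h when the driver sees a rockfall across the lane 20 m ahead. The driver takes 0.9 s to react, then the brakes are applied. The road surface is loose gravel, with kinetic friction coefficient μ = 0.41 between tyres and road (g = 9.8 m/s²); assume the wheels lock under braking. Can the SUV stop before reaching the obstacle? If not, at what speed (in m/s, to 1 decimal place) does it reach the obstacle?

No — it strikes the obstacle at 14.3 m/s

57 km/h ÷ 3.6 = 15.8333 m/s.
a = μg = 0.41 × 9.8 = 4.018 m/s².
Reaction distance = 15.8333 × 0.9 = 14.250 m.
Braking distance needed to stop: v²/(2a) = 250.693 / 8.036 = 31.196 m, so total needed = 14.250 + 31.196 = 45.446 m > 20 m — it cannot stop.
Distance remaining when braking begins: 20 − 14.250 = 5.750 m.
v² = v₀² − 2a·d = 250.693 − 2 × 4.018 × 5.750 = 204.486 m²/s².
v = √204.486 = 14.300 m/s.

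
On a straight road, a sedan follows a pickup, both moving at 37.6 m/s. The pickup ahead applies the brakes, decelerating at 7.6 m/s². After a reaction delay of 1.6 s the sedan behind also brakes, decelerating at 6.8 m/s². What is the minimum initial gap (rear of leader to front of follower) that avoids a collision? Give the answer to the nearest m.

Minimum gap ≈ 71 m

Leader travels v²/(2a_L) = 1413.760 / 15.200 = 93.011 m before stopping.
Follower covers v·t_r = 37.6000 × 1.6 = 60.160 m while reacting, then v²/(2a_F) = 1413.760 / 13.600 = 103.953 m while braking, for a total of 60.160 + 103.953 = 164.113 m.
Since a_F ≤ a_L and the follower starts braking later, the follower is never slower than the leader, so the closest approach is when both have stopped.
Minimum gap = 164.113 − 93.011 = 71.102 m.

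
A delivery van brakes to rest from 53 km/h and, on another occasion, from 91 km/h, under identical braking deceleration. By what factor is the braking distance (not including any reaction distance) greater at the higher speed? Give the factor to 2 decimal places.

Braking distance d = v²/(2a), so with a fixed, d ∝ v².
Factor = (91/53)² = 1.7170² = 2.9481.

Factor ≈ 2.95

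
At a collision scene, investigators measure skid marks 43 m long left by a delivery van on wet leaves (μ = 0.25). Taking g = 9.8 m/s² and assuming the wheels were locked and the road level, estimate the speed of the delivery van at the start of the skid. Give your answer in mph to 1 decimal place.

Initial speed ≈ 32.5 mph

Deceleration a = μg = 0.25 × 9.8 = 2.450 m/s².
v = √(2a·d) = √(2 × 2.450 × 43) = √210.700 = 14.5155 m/s.
= 14.5155 ÷ 0.44704 = 32.470 mph.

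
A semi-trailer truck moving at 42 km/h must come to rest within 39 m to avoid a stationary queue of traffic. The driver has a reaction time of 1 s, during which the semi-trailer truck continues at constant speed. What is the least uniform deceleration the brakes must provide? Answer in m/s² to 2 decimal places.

42 km/h ÷ 3.6 = 11.6667 m/s.
Distance covered during reaction = 11.6667 × 1 = 11.667 m.
Distance available for braking: 39 − 11.667 = 27.333 m.
v² = 2a·d ⇒ a = v²/(2d) = 11.6667² / (2 × 27.333) = 136.112 / 54.666 = 2.4899 m/s².

Required deceleration ≈ 2.49 m/s²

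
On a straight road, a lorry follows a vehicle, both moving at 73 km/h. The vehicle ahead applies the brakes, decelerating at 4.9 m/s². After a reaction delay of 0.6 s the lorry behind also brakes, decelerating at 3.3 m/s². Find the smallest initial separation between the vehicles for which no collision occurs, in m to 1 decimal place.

73 km/h ÷ 3.6 = 20.2778 m/s.
Leader travels v²/(2a_L) = 411.189 / 9.800 = 41.958 m before stopping.
Follower covers v·t_r = 20.2778 × 0.6 = 12.167 m while reacting, then v²/(2a_F) = 411.189 / 6.600 = 62.301 m while braking, for a total of 12.167 + 62.301 = 74.468 m.
Since a_F ≤ a_L and the follower starts braking later, the follower is never slower than the leader, so the closest approach is when both have stopped.
Minimum gap = 74.468 − 41.958 = 32.510 m.

Minimum gap ≈ 32.5 m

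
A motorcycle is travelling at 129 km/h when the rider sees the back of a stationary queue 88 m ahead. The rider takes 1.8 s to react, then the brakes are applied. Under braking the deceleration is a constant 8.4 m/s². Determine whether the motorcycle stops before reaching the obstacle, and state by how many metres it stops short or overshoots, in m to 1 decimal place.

No — it overshoots by 52.9 m

129 km/h ÷ 3.6 = 35.8333 m/s.
Reaction distance = 35.8333 × 1.8 = 64.500 m.
Braking distance = v²/(2a) = 1284.025 / 16.800 = 76.430 m.
Total stopping distance = 64.500 + 76.430 = 140.930 m, vs 88 m available — it cannot stop in time and overshoots by 140.930 − 88 = 52.930 m.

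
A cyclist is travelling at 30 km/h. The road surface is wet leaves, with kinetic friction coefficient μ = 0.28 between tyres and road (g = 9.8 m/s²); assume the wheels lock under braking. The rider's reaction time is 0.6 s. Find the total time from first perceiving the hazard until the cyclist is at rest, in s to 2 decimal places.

Total time ≈ 3.64 s

30 km/h ÷ 3.6 = 8.3333 m/s.
a = μg = 0.28 × 9.8 = 2.744 m/s².
Braking time = v/a = 8.3333 / 2.744 = 3.037 s.
Total = 0.6 + 3.037 = 3.637 s.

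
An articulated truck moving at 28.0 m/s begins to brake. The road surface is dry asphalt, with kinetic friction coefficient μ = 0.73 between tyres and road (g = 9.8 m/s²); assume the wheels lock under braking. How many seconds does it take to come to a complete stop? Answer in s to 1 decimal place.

Braking time ≈ 3.9 s

a = μg = 0.73 × 9.8 = 7.154 m/s².
Braking time = v/a = 28.0000 / 7.154 = 3.914 s.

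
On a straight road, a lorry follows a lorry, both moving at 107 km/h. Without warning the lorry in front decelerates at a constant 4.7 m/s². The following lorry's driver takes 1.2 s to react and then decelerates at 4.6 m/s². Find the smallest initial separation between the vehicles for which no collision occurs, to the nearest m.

Minimum gap ≈ 38 m

107 km/h ÷ 3.6 = 29.7222 m/s.
Leader travels v²/(2a_L) = 883.409 / 9.400 = 93.980 m before stopping.
Follower covers v·t_r = 29.7222 × 1.2 = 35.667 m while reacting, then v²/(2a_F) = 883.409 / 9.200 = 96.023 m while braking, for a total of 35.667 + 96.023 = 131.690 m.
Since a_F ≤ a_L and the follower starts braking later, the follower is never slower than the leader, so the closest approach is when both have stopped.
Minimum gap = 131.690 − 93.980 = 37.710 m.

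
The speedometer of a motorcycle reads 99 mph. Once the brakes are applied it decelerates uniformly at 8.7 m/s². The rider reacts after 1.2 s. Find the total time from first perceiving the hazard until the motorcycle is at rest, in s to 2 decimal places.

Total time ≈ 6.29 s

99 mph × 0.44704 = 44.2570 m/s.
Braking time = v/a = 44.2570 / 8.700 = 5.087 s.
Total = 1.2 + 5.087 = 6.287 s.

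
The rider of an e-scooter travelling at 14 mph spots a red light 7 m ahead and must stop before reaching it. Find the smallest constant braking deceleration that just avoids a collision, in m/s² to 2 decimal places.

14 mph × 0.44704 = 6.2586 m/s.
v² = 2a·d ⇒ a = v²/(2d) = 6.2586² / (2 × 7.000) = 39.170 / 14.000 = 2.7979 m/s².

Required deceleration ≈ 2.80 m/s²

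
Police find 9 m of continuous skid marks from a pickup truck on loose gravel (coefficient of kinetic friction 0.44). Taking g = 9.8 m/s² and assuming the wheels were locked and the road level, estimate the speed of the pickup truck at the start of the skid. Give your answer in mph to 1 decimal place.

Initial speed ≈ 19.7 mph

Deceleration a = μg = 0.44 × 9.8 = 4.312 m/s².
v = √(2a·d) = √(2 × 4.312 × 9) = √77.616 = 8.8100 m/s.
= 8.8100 ÷ 0.44704 = 19.707 mph.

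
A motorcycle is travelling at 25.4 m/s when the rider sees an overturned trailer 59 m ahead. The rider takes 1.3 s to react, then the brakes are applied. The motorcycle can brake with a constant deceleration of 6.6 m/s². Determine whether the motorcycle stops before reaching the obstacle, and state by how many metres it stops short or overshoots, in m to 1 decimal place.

Reaction distance = 25.4000 × 1.3 = 33.020 m.
Braking distance = v²/(2a) = 645.160 / 13.200 = 48.876 m.
Total stopping distance = 33.020 + 48.876 = 81.896 m, vs 59 m available — it cannot stop in time and overshoots by 81.896 − 59 = 22.896 m.

No — it overshoots by 22.9 m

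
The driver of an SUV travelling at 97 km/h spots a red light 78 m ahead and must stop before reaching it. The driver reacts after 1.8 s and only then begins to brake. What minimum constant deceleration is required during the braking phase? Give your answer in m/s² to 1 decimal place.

97 km/h ÷ 3.6 = 26.9444 m/s.
Distance covered during reaction = 26.9444 × 1.8 = 48.500 m.
Distance available for braking: 78 − 48.500 = 29.500 m.
v² = 2a·d ⇒ a = v²/(2d) = 26.9444² / (2 × 29.500) = 726.001 / 59.000 = 12.3051 m/s².

Required deceleration ≈ 12.3 m/s²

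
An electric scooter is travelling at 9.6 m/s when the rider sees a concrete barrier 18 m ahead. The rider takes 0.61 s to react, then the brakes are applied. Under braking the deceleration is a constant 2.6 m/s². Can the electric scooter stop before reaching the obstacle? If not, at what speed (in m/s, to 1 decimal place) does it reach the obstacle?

No — it strikes the obstacle at 5.4 m/s

Reaction distance = 9.6000 × 0.61 = 5.856 m.
Braking distance needed to stop: v²/(2a) = 92.160 / 5.200 = 17.723 m, so total needed = 5.856 + 17.723 = 23.579 m > 18 m — it cannot stop.
Distance remaining when braking begins: 18 − 5.856 = 12.144 m.
v² = v₀² − 2a·d = 92.160 − 2 × 2.600 × 12.144 = 29.011 m²/s².
v = √29.011 = 5.386 m/s.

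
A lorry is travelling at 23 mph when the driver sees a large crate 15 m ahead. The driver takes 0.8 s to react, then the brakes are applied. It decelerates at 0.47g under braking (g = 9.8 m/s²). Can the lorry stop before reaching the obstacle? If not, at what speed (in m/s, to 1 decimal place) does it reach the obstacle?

23 mph × 0.44704 = 10.2819 m/s.
a = 0.47 × 9.8 = 4.606 m/s².
Reaction distance = 10.2819 × 0.8 = 8.226 m.
Braking distance needed to stop: v²/(2a) = 105.717 / 9.212 = 11.476 m, so total needed = 8.226 + 11.476 = 19.702 m > 15 m — it cannot stop.
Distance remaining when braking begins: 15 − 8.226 = 6.774 m.
v² = v₀² − 2a·d = 105.717 − 2 × 4.606 × 6.774 = 43.315 m²/s².
v = √43.315 = 6.581 m/s.

No — it strikes the obstacle at 6.6 m/s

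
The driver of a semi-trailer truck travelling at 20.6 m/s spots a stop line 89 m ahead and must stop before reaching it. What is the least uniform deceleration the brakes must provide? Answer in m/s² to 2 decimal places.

Required deceleration ≈ 2.38 m/s²

v² = 2a·d ⇒ a = v²/(2d) = 20.6000² / (2 × 89.000) = 424.360 / 178.000 = 2.3840 m/s².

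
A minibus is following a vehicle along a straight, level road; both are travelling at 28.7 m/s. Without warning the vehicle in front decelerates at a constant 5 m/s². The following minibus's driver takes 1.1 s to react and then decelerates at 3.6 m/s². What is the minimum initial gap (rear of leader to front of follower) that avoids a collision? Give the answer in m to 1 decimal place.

Leader travels v²/(2a_L) = 823.690 / 10.000 = 82.369 m before stopping.
Follower covers v·t_r = 28.7000 × 1.1 = 31.570 m while reacting, then v²/(2a_F) = 823.690 / 7.200 = 114.401 m while braking, for a total of 31.570 + 114.401 = 145.971 m.
Since a_F ≤ a_L and the follower starts braking later, the follower is never slower than the leader, so the closest approach is when both have stopped.
Minimum gap = 145.971 − 82.369 = 63.602 m.

Minimum gap ≈ 63.6 m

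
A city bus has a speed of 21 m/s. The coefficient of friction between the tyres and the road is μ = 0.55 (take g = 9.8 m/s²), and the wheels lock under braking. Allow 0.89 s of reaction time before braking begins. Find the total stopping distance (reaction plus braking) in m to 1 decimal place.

a = μg = 0.55 × 9.8 = 5.390 m/s².
Reaction distance = v·t_r = 21.0000 × 0.89 = 18.690 m.
Braking distance = v²/(2a) = 21.0000² / (2 × 5.390) = 441.000 / 10.780 = 40.909 m.
Total = 18.690 + 40.909 = 59.599 m.

Total stopping distance ≈ 59.6 m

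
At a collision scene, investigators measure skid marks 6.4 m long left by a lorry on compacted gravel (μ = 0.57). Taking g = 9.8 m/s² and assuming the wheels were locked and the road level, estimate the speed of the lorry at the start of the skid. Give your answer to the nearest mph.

Initial speed ≈ 19 mph

Deceleration a = μg = 0.57 × 9.8 = 5.586 m/s².
v = √(2a·d) = √(2 × 5.586 × 6.4) = √71.501 = 8.4558 m/s.
= 8.4558 ÷ 0.44704 = 18.915 mph.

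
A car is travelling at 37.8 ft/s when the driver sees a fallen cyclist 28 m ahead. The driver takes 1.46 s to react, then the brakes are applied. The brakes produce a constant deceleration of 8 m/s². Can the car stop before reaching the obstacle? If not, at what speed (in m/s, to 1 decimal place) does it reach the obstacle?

Yes — it stops about 2.9 m short of the obstacle, so it never reaches it

37.8 ft/s × 0.3048 = 11.5214 m/s.
Reaction distance = 11.5214 × 1.46 = 16.821 m.
Braking distance = v²/(2a) = 132.743 / 16.000 = 8.296 m.
Total stopping distance = 16.821 + 8.296 = 25.117 m, vs 28 m available — it stops with 28 − 25.117 = 2.883 m to spare.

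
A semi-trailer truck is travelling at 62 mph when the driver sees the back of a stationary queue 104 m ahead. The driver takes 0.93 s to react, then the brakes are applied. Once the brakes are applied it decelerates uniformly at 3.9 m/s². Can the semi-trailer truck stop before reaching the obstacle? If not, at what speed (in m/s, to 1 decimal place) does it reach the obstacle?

No — it strikes the obstacle at 12.6 m/s

62 mph × 0.44704 = 27.7165 m/s.
Reaction distance = 27.7165 × 0.93 = 25.776 m.
Braking distance needed to stop: v²/(2a) = 768.204 / 7.800 = 98.488 m, so total needed = 25.776 + 98.488 = 124.264 m > 104 m — it cannot stop.
Distance remaining when braking begins: 104 − 25.776 = 78.224 m.
v² = v₀² − 2a·d = 768.204 − 2 × 3.900 × 78.224 = 158.057 m²/s².
v = √158.057 = 12.572 m/s.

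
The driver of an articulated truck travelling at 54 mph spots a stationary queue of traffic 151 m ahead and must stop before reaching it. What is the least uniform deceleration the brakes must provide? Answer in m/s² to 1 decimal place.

54 mph × 0.44704 = 24.1402 m/s.
v² = 2a·d ⇒ a = v²/(2d) = 24.1402² / (2 × 151.000) = 582.749 / 302.000 = 1.9296 m/s².

Required deceleration ≈ 1.9 m/s²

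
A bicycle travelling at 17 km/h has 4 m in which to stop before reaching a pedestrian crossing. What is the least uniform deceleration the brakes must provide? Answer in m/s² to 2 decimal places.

Required deceleration ≈ 2.79 m/s²

17 km/h ÷ 3.6 = 4.7222 m/s.
v² = 2a·d ⇒ a = v²/(2d) = 4.7222² / (2 × 4.000) = 22.299 / 8.000 = 2.7874 m/s².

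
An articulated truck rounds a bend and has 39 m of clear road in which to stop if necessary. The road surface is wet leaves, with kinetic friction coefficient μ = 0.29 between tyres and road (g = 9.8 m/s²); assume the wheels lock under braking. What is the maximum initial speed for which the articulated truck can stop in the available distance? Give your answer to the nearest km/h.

a = μg = 0.29 × 9.8 = 2.842 m/s².
v²/(2a) = d ⇒ v = √(2 × 2.842 × 39) = √221.68 = 14.8889 m/s.
14.8889 m/s × 3.6 = 53.600 km/h.

Maximum speed ≈ 54 km/h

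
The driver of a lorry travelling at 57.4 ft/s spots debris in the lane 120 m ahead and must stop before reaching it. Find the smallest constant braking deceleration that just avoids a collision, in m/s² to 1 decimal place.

Required deceleration ≈ 1.3 m/s²

57.4 ft/s × 0.3048 = 17.4955 m/s.
v² = 2a·d ⇒ a = v²/(2d) = 17.4955² / (2 × 120.000) = 306.093 / 240.000 = 1.2754 m/s².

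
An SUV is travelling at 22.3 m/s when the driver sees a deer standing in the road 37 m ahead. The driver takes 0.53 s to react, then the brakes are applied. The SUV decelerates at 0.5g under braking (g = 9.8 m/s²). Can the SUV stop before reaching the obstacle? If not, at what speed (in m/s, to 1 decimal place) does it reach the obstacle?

a = 0.5 × 9.8 = 4.900 m/s².
Reaction distance = 22.3000 × 0.53 = 11.819 m.
Braking distance needed to stop: v²/(2a) = 497.290 / 9.800 = 50.744 m, so total needed = 11.819 + 50.744 = 62.563 m > 37 m — it cannot stop.
Distance remaining when braking begins: 37 − 11.819 = 25.181 m.
v² = v₀² − 2a·d = 497.290 − 2 × 4.900 × 25.181 = 250.516 m²/s².
v = √250.516 = 15.828 m/s.

No — it strikes the obstacle at 15.8 m/s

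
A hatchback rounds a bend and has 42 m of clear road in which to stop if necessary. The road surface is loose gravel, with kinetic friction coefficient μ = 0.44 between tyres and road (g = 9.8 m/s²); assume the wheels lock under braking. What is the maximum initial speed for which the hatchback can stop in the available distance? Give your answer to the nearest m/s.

a = μg = 0.44 × 9.8 = 4.312 m/s².
v²/(2a) = d ⇒ v = √(2 × 4.312 × 42) = √362.21 = 19.0318 m/s.

Maximum speed ≈ 19 m/s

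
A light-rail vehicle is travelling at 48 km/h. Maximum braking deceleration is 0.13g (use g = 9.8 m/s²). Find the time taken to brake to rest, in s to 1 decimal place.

Braking time ≈ 10.5 s

48 km/h ÷ 3.6 = 13.3333 m/s.
a = 0.13 × 9.8 = 1.274 m/s².
Braking time = v/a = 13.3333 / 1.274 = 10.466 s.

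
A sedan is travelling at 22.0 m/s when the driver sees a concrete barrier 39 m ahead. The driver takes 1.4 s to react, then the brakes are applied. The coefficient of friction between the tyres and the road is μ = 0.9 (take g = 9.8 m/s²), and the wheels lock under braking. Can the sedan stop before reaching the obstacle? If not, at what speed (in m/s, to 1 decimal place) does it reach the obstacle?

a = μg = 0.9 × 9.8 = 8.820 m/s².
Reaction distance = 22.0000 × 1.4 = 30.800 m.
Braking distance needed to stop: v²/(2a) = 484.000 / 17.640 = 27.438 m, so total needed = 30.800 + 27.438 = 58.238 m > 39 m — it cannot stop.
Distance remaining when braking begins: 39 − 30.800 = 8.200 m.
v² = v₀² − 2a·d = 484.000 − 2 × 8.820 × 8.200 = 339.352 m²/s².
v = √339.352 = 18.422 m/s.

No — it strikes the obstacle at 18.4 m/s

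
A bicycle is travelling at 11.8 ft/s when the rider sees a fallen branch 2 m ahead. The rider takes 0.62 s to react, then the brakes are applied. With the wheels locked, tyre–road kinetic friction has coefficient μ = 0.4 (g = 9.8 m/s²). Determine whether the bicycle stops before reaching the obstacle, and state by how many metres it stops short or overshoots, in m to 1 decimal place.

11.8 ft/s × 0.3048 = 3.5966 m/s.
a = μg = 0.4 × 9.8 = 3.920 m/s².
Reaction distance = 3.5966 × 0.62 = 2.230 m.
Braking distance = v²/(2a) = 12.936 / 7.840 = 1.650 m.
Total stopping distance = 2.230 + 1.650 = 3.880 m, vs 2 m available — it cannot stop in time and overshoots by 3.880 − 2 = 1.880 m.

No — it overshoots by 1.9 m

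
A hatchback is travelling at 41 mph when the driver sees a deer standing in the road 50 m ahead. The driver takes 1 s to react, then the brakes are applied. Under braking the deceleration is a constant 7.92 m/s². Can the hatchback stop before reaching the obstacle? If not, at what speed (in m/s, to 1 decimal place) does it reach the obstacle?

41 mph × 0.44704 = 18.3286 m/s.
Reaction distance = 18.3286 × 1 = 18.329 m.
Braking distance = v²/(2a) = 335.938 / 15.840 = 21.208 m.
Total stopping distance = 18.329 + 21.208 = 39.537 m, vs 50 m available — it stops with 50 − 39.537 = 10.463 m to spare.

Yes — it stops about 10.5 m short of the obstacle, so it never reaches it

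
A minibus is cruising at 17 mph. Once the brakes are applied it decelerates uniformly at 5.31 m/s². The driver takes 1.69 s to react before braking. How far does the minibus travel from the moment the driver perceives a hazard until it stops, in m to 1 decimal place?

Total stopping distance ≈ 18.3 m

17 mph × 0.44704 = 7.5997 m/s.
Reaction distance = v·t_r = 7.5997 × 1.69 = 12.843 m.
Braking distance = v²/(2a) = 7.5997² / (2 × 5.310) = 57.755 / 10.620 = 5.438 m.
Total = 12.843 + 5.438 = 18.281 m.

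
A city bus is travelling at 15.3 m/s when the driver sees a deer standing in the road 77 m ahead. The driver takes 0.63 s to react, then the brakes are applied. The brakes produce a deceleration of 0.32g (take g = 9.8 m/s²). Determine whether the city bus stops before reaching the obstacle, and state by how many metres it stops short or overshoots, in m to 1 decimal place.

a = 0.32 × 9.8 = 3.136 m/s².
Reaction distance = 15.3000 × 0.63 = 9.639 m.
Braking distance = v²/(2a) = 234.090 / 6.272 = 37.323 m.
Total stopping distance = 9.639 + 37.323 = 46.962 m, vs 77 m available — it stops with 77 − 46.962 = 30.038 m to spare.

Yes — it stops 30.0 m short of the obstacle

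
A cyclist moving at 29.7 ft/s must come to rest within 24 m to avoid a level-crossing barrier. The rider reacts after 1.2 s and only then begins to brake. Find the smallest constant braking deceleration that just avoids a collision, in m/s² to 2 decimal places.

29.7 ft/s × 0.3048 = 9.0526 m/s.
Distance covered during reaction = 9.0526 × 1.2 = 10.863 m.
Distance available for braking: 24 − 10.863 = 13.137 m.
v² = 2a·d ⇒ a = v²/(2d) = 9.0526² / (2 × 13.137) = 81.950 / 26.274 = 3.1191 m/s².

Required deceleration ≈ 3.12 m/s²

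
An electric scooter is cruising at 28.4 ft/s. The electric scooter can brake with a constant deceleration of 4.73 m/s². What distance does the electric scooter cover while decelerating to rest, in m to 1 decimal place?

28.4 ft/s × 0.3048 = 8.6563 m/s.
Braking distance = v²/(2a) = 8.6563² / (2 × 4.730) = 74.932 / 9.460 = 7.921 m.

Braking distance ≈ 7.9 m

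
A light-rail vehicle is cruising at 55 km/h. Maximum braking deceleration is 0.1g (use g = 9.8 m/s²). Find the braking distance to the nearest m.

Braking distance ≈ 119 m

55 km/h ÷ 3.6 = 15.2778 m/s.
a = 0.1 × 9.8 = 0.980 m/s².
Braking distance = v²/(2a) = 15.2778² / (2 × 0.980) = 233.411 / 1.960 = 119.087 m.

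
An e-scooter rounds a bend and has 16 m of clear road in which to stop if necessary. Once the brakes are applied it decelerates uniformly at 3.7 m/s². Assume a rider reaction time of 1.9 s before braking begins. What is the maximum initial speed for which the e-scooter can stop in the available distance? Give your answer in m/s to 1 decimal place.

Maximum speed ≈ 5.9 m/s

Stopping distance: v·t_r + v²/(2a) = 16 with t_r = 1.9 s and a = 3.700 m/s².
So v² + 14.060 v − 118.40 = 0.
Positive root: v = −a·t_r + √((a·t_r)² + 2a·d) = −7.030 + √(49.421 + 118.40) = 5.9246 m/s.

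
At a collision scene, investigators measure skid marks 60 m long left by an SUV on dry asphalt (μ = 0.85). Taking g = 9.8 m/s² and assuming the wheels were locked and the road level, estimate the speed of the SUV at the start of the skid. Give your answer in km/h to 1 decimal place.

Initial speed ≈ 113.8 km/h

Deceleration a = μg = 0.85 × 9.8 = 8.330 m/s².
v = √(2a·d) = √(2 × 8.330 × 60) = √999.600 = 31.6165 m/s.
= 31.6165 × 3.6 = 113.819 km/h.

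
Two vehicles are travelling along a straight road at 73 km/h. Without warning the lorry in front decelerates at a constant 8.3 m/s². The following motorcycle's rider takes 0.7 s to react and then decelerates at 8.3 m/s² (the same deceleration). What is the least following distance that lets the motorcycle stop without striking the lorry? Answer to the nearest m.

73 km/h ÷ 3.6 = 20.2778 m/s.
Leader travels v²/(2a_L) = 411.189 / 16.600 = 24.770 m before stopping.
Follower covers v·t_r = 20.2778 × 0.7 = 14.194 m while reacting, then v²/(2a_F) = 411.189 / 16.600 = 24.770 m while braking, for a total of 14.194 + 24.770 = 38.964 m.
Since a_F ≤ a_L and the follower starts braking later, the follower is never slower than the leader, so the closest approach is when both have stopped.
Minimum gap = 38.964 − 24.770 = 14.194 m.

Minimum gap ≈ 14 m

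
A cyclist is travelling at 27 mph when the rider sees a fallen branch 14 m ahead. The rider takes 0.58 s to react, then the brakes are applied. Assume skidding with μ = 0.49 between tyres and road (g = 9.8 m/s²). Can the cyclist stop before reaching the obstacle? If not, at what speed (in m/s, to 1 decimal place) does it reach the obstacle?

27 mph × 0.44704 = 12.0701 m/s.
a = μg = 0.49 × 9.8 = 4.802 m/s².
Reaction distance = 12.0701 × 0.58 = 7.001 m.
Braking distance needed to stop: v²/(2a) = 145.687 / 9.604 = 15.169 m, so total needed = 7.001 + 15.169 = 22.170 m > 14 m — it cannot stop.
Distance remaining when braking begins: 14 − 7.001 = 6.999 m.
v² = v₀² − 2a·d = 145.687 − 2 × 4.802 × 6.999 = 78.469 m²/s².
v = √78.469 = 8.858 m/s.

No — it strikes the obstacle at 8.9 m/s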